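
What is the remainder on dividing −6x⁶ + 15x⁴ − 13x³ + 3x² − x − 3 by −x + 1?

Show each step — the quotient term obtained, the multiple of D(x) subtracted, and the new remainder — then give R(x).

Step 1: lead(−6x⁶ + 15x⁴ − 13x³ + 3x² − x − 3) ÷ lead(D) = −6x⁶ ÷ −x = 6x⁵. Subtract (6x⁵)·D = −6x⁶ + 6x⁵. Remainder: −6x⁵ + 15x⁴ − 13x³ + 3x² − x − 3.
Step 2: lead(−6x⁵ + 15x⁴ − 13x³ + 3x² − x − 3) ÷ lead(D) = −6x⁵ ÷ −x = 6x⁴. Subtract (6x⁴)·D = −6x⁵ + 6x⁴. Remainder: 9x⁴ − 13x³ + 3x² − x − 3.
Step 3: lead(9x⁴ − 13x³ + 3x² − x − 3) ÷ lead(D) = 9x⁴ ÷ −x = −9x³. Subtract (−9x³)·D = 9x⁴ − 9x³. Remainder: −4x³ + 3x² − x − 3.
Step 4: lead(−4x³ + 3x² − x − 3) ÷ lead(D) = −4x³ ÷ −x = 4x². Subtract (4x²)·D = −4x³ + 4x². Remainder: −x² − x − 3.
Step 5: lead(−x² − x − 3) ÷ lead(D) = −x² ÷ −x = x. Subtract (x)·D = −x² + x. Remainder: −2x − 3.
Step 6: lead(−2x − 3) ÷ lead(D) = −2x ÷ −x = 2. Subtract (2)·D = −2x + 2. Remainder: −5.

R(x) = −5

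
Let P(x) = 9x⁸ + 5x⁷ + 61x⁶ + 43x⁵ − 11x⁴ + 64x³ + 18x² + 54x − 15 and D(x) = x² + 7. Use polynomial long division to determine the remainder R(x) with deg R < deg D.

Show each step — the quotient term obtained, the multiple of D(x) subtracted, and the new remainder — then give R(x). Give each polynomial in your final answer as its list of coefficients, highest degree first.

R = [-2, 6]

Step 1: lead(9x⁸ + 5x⁷ + 61x⁶ + 43x⁵ − 11x⁴ + 64x³ + 18x² + 54x − 15) ÷ lead(D) = 9x⁸ ÷ x² = 9x⁶. Subtract (9x⁶)·D = 9x⁸ + 63x⁶. Remainder: 5x⁷ − 2x⁶ + 43x⁵ − 11x⁴ + 64x³ + 18x² + 54x − 15.
Step 2: lead(5x⁷ − 2x⁶ + 43x⁵ − 11x⁴ + 64x³ + 18x² + 54x − 15) ÷ lead(D) = 5x⁷ ÷ x² = 5x⁵. Subtract (5x⁵)·D = 5x⁷ + 35x⁵. Remainder: −2x⁶ + 8x⁵ − 11x⁴ + 64x³ + 18x² + 54x − 15.
Step 3: lead(−2x⁶ + 8x⁵ − 11x⁴ + 64x³ + 18x² + 54x − 15) ÷ lead(D) = −2x⁶ ÷ x² = −2x⁴. Subtract (−2x⁴)·D = −2x⁶ − 14x⁴. Remainder: 8x⁵ + 3x⁴ + 64x³ + 18x² + 54x − 15.
Step 4: lead(8x⁵ + 3x⁴ + 64x³ + 18x² + 54x − 15) ÷ lead(D) = 8x⁵ ÷ x² = 8x³. Subtract (8x³)·D = 8x⁵ + 56x³. Remainder: 3x⁴ + 8x³ + 18x² + 54x − 15.
Step 5: lead(3x⁴ + 8x³ + 18x² + 54x − 15) ÷ lead(D) = 3x⁴ ÷ x² = 3x². Subtract (3x²)·D = 3x⁴ + 21x². Remainder: 8x³ − 3x² + 54x − 15.
Step 6: lead(8x³ − 3x² + 54x − 15) ÷ lead(D) = 8x³ ÷ x² = 8x. Subtract (8x)·D = 8x³ + 56x. Remainder: −3x² − 2x − 15.
Step 7: lead(−3x² − 2x − 15) ÷ lead(D) = −3x² ÷ x² = −3. Subtract (−3)·D = −3x² − 21. Remainder: −2x + 6.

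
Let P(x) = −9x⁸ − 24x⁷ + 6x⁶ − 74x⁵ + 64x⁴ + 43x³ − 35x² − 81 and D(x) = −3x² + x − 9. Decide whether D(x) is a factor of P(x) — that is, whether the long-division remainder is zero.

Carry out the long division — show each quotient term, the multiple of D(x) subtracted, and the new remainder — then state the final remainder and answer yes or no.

R(x) = 0, so D(x) is a factor of P(x). yes

Step 1: lead(−9x⁸ − 24x⁷ + 6x⁶ − 74x⁵ + 64x⁴ + 43x³ − 35x² − 81) ÷ lead(D) = −9x⁸ ÷ −3x² = 3x⁶. Subtract (3x⁶)·D = −9x⁸ + 3x⁷ − 27x⁶. Remainder: −27x⁷ + 33x⁶ − 74x⁵ + 64x⁴ + 43x³ − 35x² − 81.
Step 2: lead(−27x⁷ + 33x⁶ − 74x⁵ + 64x⁴ + 43x³ − 35x² − 81) ÷ lead(D) = −27x⁷ ÷ −3x² = 9x⁵. Subtract (9x⁵)·D = −27x⁷ + 9x⁶ − 81x⁵. Remainder: 24x⁶ + 7x⁵ + 64x⁴ + 43x³ − 35x² − 81.
Step 3: lead(24x⁶ + 7x⁵ + 64x⁴ + 43x³ − 35x² − 81) ÷ lead(D) = 24x⁶ ÷ −3x² = −8x⁴. Subtract (−8x⁴)·D = 24x⁶ − 8x⁵ + 72x⁴. Remainder: 15x⁵ − 8x⁴ + 43x³ − 35x² − 81.
Step 4: lead(15x⁵ − 8x⁴ + 43x³ − 35x² − 81) ÷ lead(D) = 15x⁵ ÷ −3x² = −5x³. Subtract (−5x³)·D = 15x⁵ − 5x⁴ + 45x³. Remainder: −3x⁴ − 2x³ − 35x² − 81.
Step 5: lead(−3x⁴ − 2x³ − 35x² − 81) ÷ lead(D) = −3x⁴ ÷ −3x² = x². Subtract (x²)·D = −3x⁴ + x³ − 9x². Remainder: −3x³ − 26x² − 81.
Step 6: lead(−3x³ − 26x² − 81) ÷ lead(D) = −3x³ ÷ −3x² = x. Subtract (x)·D = −3x³ + x² − 9x. Remainder: −27x² + 9x − 81.
Step 7: lead(−27x² + 9x − 81) ÷ lead(D) = −27x² ÷ −3x² = 9. Subtract (9)·D = −27x² + 9x − 81. Remainder: 0.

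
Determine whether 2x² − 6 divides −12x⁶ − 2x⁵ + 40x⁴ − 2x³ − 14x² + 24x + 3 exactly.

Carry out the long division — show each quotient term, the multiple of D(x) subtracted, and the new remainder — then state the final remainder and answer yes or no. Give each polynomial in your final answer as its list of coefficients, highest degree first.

R = [-3], so D(x) is not a factor of P(x). no

Step 1: lead(−12x⁶ − 2x⁵ + 40x⁴ − 2x³ − 14x² + 24x + 3) ÷ lead(D) = −12x⁶ ÷ 2x² = −6x⁴. Subtract (−6x⁴)·D = −12x⁶ + 36x⁴. Remainder: −2x⁵ + 4x⁴ − 2x³ − 14x² + 24x + 3.
Step 2: lead(−2x⁵ + 4x⁴ − 2x³ − 14x² + 24x + 3) ÷ lead(D) = −2x⁵ ÷ 2x² = −x³. Subtract (−x³)·D = −2x⁵ + 6x³. Remainder: 4x⁴ − 8x³ − 14x² + 24x + 3.
Step 3: lead(4x⁴ − 8x³ − 14x² + 24x + 3) ÷ lead(D) = 4x⁴ ÷ 2x² = 2x². Subtract (2x²)·D = 4x⁴ − 12x². Remainder: −8x³ − 2x² + 24x + 3.
Step 4: lead(−8x³ − 2x² + 24x + 3) ÷ lead(D) = −8x³ ÷ 2x² = −4x. Subtract (−4x)·D = −8x³ + 24x. Remainder: −2x² + 3.
Step 5: lead(−2x² + 3) ÷ lead(D) = −2x² ÷ 2x² = −1. Subtract (−1)·D = −2x² + 6. Remainder: −3.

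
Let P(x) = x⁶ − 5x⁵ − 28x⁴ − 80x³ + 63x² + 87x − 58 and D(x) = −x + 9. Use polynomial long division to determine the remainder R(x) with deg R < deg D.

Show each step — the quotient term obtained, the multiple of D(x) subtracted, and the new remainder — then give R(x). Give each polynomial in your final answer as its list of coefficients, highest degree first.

R = [-4]

Step 1: lead(x⁶ − 5x⁵ − 28x⁴ − 80x³ + 63x² + 87x − 58) ÷ lead(D) = x⁶ ÷ −x = −x⁵. Subtract (−x⁵)·D = x⁶ − 9x⁵. Remainder: 4x⁵ − 28x⁴ − 80x³ + 63x² + 87x − 58.
Step 2: lead(4x⁵ − 28x⁴ − 80x³ + 63x² + 87x − 58) ÷ lead(D) = 4x⁵ ÷ −x = −4x⁴. Subtract (−4x⁴)·D = 4x⁵ − 36x⁴. Remainder: 8x⁴ − 80x³ + 63x² + 87x − 58.
Step 3: lead(8x⁴ − 80x³ + 63x² + 87x − 58) ÷ lead(D) = 8x⁴ ÷ −x = −8x³. Subtract (−8x³)·D = 8x⁴ − 72x³. Remainder: −8x³ + 63x² + 87x − 58.
Step 4: lead(−8x³ + 63x² + 87x − 58) ÷ lead(D) = −8x³ ÷ −x = 8x². Subtract (8x²)·D = −8x³ + 72x². Remainder: −9x² + 87x − 58.
Step 5: lead(−9x² + 87x − 58) ÷ lead(D) = −9x² ÷ −x = 9x. Subtract (9x)·D = −9x² + 81x. Remainder: 6x − 58.
Step 6: lead(6x − 58) ÷ lead(D) = 6x ÷ −x = −6. Subtract (−6)·D = 6x − 54. Remainder: −4.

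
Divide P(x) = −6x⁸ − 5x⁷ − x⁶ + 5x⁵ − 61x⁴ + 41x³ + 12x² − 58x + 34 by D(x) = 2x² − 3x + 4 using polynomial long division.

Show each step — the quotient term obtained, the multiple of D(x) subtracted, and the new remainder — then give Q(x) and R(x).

Step 1: lead(−6x⁸ − 5x⁷ − x⁶ + 5x⁵ − 61x⁴ + 41x³ + 12x² − 58x + 34) ÷ lead(D) = −6x⁸ ÷ 2x² = −3x⁶. Subtract (−3x⁶)·D = −6x⁸ + 9x⁷ − 12x⁶. Remainder: −14x⁷ + 11x⁶ + 5x⁵ − 61x⁴ + 41x³ + 12x² − 58x + 34.
Step 2: lead(−14x⁷ + 11x⁶ + 5x⁵ − 61x⁴ + 41x³ + 12x² − 58x + 34) ÷ lead(D) = −14x⁷ ÷ 2x² = −7x⁵. Subtract (−7x⁵)·D = −14x⁷ + 21x⁶ − 28x⁵. Remainder: −10x⁶ + 33x⁵ − 61x⁴ + 41x³ + 12x² − 58x + 34.
Step 3: lead(−10x⁶ + 33x⁵ − 61x⁴ + 41x³ + 12x² − 58x + 34) ÷ lead(D) = −10x⁶ ÷ 2x² = −5x⁴. Subtract (−5x⁴)·D = −10x⁶ + 15x⁵ − 20x⁴. Remainder: 18x⁵ − 41x⁴ + 41x³ + 12x² − 58x + 34.
Step 4: lead(18x⁵ − 41x⁴ + 41x³ + 12x² − 58x + 34) ÷ lead(D) = 18x⁵ ÷ 2x² = 9x³. Subtract (9x³)·D = 18x⁵ − 27x⁴ + 36x³. Remainder: −14x⁴ + 5x³ + 12x² − 58x + 34.
Step 5: lead(−14x⁴ + 5x³ + 12x² − 58x + 34) ÷ lead(D) = −14x⁴ ÷ 2x² = −7x². Subtract (−7x²)·D = −14x⁴ + 21x³ − 28x². Remainder: −16x³ + 40x² − 58x + 34.
Step 6: lead(−16x³ + 40x² − 58x + 34) ÷ lead(D) = −16x³ ÷ 2x² = −8x. Subtract (−8x)·D = −16x³ + 24x² − 32x. Remainder: 16x² − 26x + 34.
Step 7: lead(16x² − 26x + 34) ÷ lead(D) = 16x² ÷ 2x² = 8. Subtract (8)·D = 16x² − 24x + 32. Remainder: −2x + 2.

Q(x) = −3x⁶ − 7x⁵ − 5x⁴ + 9x³ − 7x² − 8x + 8; R(x) = −2x + 2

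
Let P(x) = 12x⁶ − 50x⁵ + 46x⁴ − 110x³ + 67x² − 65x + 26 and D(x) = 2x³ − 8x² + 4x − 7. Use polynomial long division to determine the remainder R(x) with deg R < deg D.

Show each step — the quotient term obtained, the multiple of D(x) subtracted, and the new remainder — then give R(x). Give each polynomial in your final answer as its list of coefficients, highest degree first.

Step 1: lead(12x⁶ − 50x⁵ + 46x⁴ − 110x³ + 67x² − 65x + 26) ÷ lead(D) = 12x⁶ ÷ 2x³ = 6x³. Subtract (6x³)·D = 12x⁶ − 48x⁵ + 24x⁴ − 42x³. Remainder: −2x⁵ + 22x⁴ − 68x³ + 67x² − 65x + 26.
Step 2: lead(−2x⁵ + 22x⁴ − 68x³ + 67x² − 65x + 26) ÷ lead(D) = −2x⁵ ÷ 2x³ = −x². Subtract (−x²)·D = −2x⁵ + 8x⁴ − 4x³ + 7x². Remainder: 14x⁴ − 64x³ + 60x² − 65x + 26.
Step 3: lead(14x⁴ − 64x³ + 60x² − 65x + 26) ÷ lead(D) = 14x⁴ ÷ 2x³ = 7x. Subtract (7x)·D = 14x⁴ − 56x³ + 28x² − 49x. Remainder: −8x³ + 32x² − 16x + 26.
Step 4: lead(−8x³ + 32x² − 16x + 26) ÷ lead(D) = −8x³ ÷ 2x³ = −4. Subtract (−4)·D = −8x³ + 32x² − 16x + 28. Remainder: −2.

R = [-2]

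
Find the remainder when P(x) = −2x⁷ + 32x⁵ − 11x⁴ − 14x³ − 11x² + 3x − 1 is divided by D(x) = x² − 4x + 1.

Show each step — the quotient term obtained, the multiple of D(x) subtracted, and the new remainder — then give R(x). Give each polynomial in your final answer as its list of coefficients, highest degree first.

Step 1: lead(−2x⁷ + 32x⁵ − 11x⁴ − 14x³ − 11x² + 3x − 1) ÷ lead(D) = −2x⁷ ÷ x² = −2x⁵. Subtract (−2x⁵)·D = −2x⁷ + 8x⁶ − 2x⁵. Remainder: −8x⁶ + 34x⁵ − 11x⁴ − 14x³ − 11x² + 3x − 1.
Step 2: lead(−8x⁶ + 34x⁵ − 11x⁴ − 14x³ − 11x² + 3x − 1) ÷ lead(D) = −8x⁶ ÷ x² = −8x⁴. Subtract (−8x⁴)·D = −8x⁶ + 32x⁵ − 8x⁴. Remainder: 2x⁵ − 3x⁴ − 14x³ − 11x² + 3x − 1.
Step 3: lead(2x⁵ − 3x⁴ − 14x³ − 11x² + 3x − 1) ÷ lead(D) = 2x⁵ ÷ x² = 2x³. Subtract (2x³)·D = 2x⁵ − 8x⁴ + 2x³. Remainder: 5x⁴ − 16x³ − 11x² + 3x − 1.
Step 4: lead(5x⁴ − 16x³ − 11x² + 3x − 1) ÷ lead(D) = 5x⁴ ÷ x² = 5x². Subtract (5x²)·D = 5x⁴ − 20x³ + 5x². Remainder: 4x³ − 16x² + 3x − 1.
Step 5: lead(4x³ − 16x² + 3x − 1) ÷ lead(D) = 4x³ ÷ x² = 4x. Subtract (4x)·D = 4x³ − 16x² + 4x. Remainder: −x − 1.

R = [-1, -1]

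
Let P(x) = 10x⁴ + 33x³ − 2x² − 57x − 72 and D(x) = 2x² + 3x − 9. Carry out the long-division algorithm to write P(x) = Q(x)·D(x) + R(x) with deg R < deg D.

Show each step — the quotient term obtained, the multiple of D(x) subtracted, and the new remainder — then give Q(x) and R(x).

Q(x) = 5x² + 9x + 8; R(x) = 0

Step 1: lead(10x⁴ + 33x³ − 2x² − 57x − 72) ÷ lead(D) = 10x⁴ ÷ 2x² = 5x². Subtract (5x²)·D = 10x⁴ + 15x³ − 45x². Remainder: 18x³ + 43x² − 57x − 72.
Step 2: lead(18x³ + 43x² − 57x − 72) ÷ lead(D) = 18x³ ÷ 2x² = 9x. Subtract (9x)·D = 18x³ + 27x² − 81x. Remainder: 16x² + 24x − 72.
Step 3: lead(16x² + 24x − 72) ÷ lead(D) = 16x² ÷ 2x² = 8. Subtract (8)·D = 16x² + 24x − 72. Remainder: 0.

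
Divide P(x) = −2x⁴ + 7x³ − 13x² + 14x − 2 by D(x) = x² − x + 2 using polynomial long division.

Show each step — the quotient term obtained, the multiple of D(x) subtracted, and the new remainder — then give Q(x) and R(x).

Q(x) = −2x² + 5x − 4; R(x) = 6

Step 1: lead(−2x⁴ + 7x³ − 13x² + 14x − 2) ÷ lead(D) = −2x⁴ ÷ x² = −2x². Subtract (−2x²)·D = −2x⁴ + 2x³ − 4x². Remainder: 5x³ − 9x² + 14x − 2.
Step 2: lead(5x³ − 9x² + 14x − 2) ÷ lead(D) = 5x³ ÷ x² = 5x. Subtract (5x)·D = 5x³ − 5x² + 10x. Remainder: −4x² + 4x − 2.
Step 3: lead(−4x² + 4x − 2) ÷ lead(D) = −4x² ÷ x² = −4. Subtract (−4)·D = −4x² + 4x − 8. Remainder: 6.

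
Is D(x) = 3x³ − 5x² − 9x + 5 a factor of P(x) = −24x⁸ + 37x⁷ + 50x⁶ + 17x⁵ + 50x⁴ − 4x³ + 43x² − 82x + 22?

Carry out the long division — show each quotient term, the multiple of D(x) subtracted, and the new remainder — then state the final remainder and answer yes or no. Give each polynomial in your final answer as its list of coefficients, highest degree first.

Step 1: lead(−24x⁸ + 37x⁷ + 50x⁶ + 17x⁵ + 50x⁴ − 4x³ + 43x² − 82x + 22) ÷ lead(D) = −24x⁸ ÷ 3x³ = −8x⁵. Subtract (−8x⁵)·D = −24x⁸ + 40x⁷ + 72x⁶ − 40x⁵. Remainder: −3x⁷ − 22x⁶ + 57x⁵ + 50x⁴ − 4x³ + 43x² − 82x + 22.
Step 2: lead(−3x⁷ − 22x⁶ + 57x⁵ + 50x⁴ − 4x³ + 43x² − 82x + 22) ÷ lead(D) = −3x⁷ ÷ 3x³ = −x⁴. Subtract (−x⁴)·D = −3x⁷ + 5x⁶ + 9x⁵ − 5x⁴. Remainder: −27x⁶ + 48x⁵ + 55x⁴ − 4x³ + 43x² − 82x + 22.
Step 3: lead(−27x⁶ + 48x⁵ + 55x⁴ − 4x³ + 43x² − 82x + 22) ÷ lead(D) = −27x⁶ ÷ 3x³ = −9x³. Subtract (−9x³)·D = −27x⁶ + 45x⁵ + 81x⁴ − 45x³. Remainder: 3x⁵ − 26x⁴ + 41x³ + 43x² − 82x + 22.
Step 4: lead(3x⁵ − 26x⁴ + 41x³ + 43x² − 82x + 22) ÷ lead(D) = 3x⁵ ÷ 3x³ = x². Subtract (x²)·D = 3x⁵ − 5x⁴ − 9x³ + 5x². Remainder: −21x⁴ + 50x³ + 38x² − 82x + 22.
Step 5: lead(−21x⁴ + 50x³ + 38x² − 82x + 22) ÷ lead(D) = −21x⁴ ÷ 3x³ = −7x. Subtract (−7x)·D = −21x⁴ + 35x³ + 63x² − 35x. Remainder: 15x³ − 25x² − 47x + 22.
Step 6: lead(15x³ − 25x² − 47x + 22) ÷ lead(D) = 15x³ ÷ 3x³ = 5. Subtract (5)·D = 15x³ − 25x² − 45x + 25. Remainder: −2x − 3.

R = [-2, -3], so D(x) is not a factor of P(x). no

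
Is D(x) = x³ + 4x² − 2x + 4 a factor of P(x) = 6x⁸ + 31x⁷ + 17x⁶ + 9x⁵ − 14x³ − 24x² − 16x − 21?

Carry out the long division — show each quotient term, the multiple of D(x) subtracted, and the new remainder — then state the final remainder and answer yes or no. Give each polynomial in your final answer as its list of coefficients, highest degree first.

R = [-5], so D(x) is not a factor of P(x). no

Step 1: lead(6x⁸ + 31x⁷ + 17x⁶ + 9x⁵ − 14x³ − 24x² − 16x − 21) ÷ lead(D) = 6x⁸ ÷ x³ = 6x⁵. Subtract (6x⁵)·D = 6x⁸ + 24x⁷ − 12x⁶ + 24x⁵. Remainder: 7x⁷ + 29x⁶ − 15x⁵ − 14x³ − 24x² − 16x − 21.
Step 2: lead(7x⁷ + 29x⁶ − 15x⁵ − 14x³ − 24x² − 16x − 21) ÷ lead(D) = 7x⁷ ÷ x³ = 7x⁴. Subtract (7x⁴)·D = 7x⁷ + 28x⁶ − 14x⁵ + 28x⁴. Remainder: x⁶ − x⁵ − 28x⁴ − 14x³ − 24x² − 16x − 21.
Step 3: lead(x⁶ − x⁵ − 28x⁴ − 14x³ − 24x² − 16x − 21) ÷ lead(D) = x⁶ ÷ x³ = x³. Subtract (x³)·D = x⁶ + 4x⁵ − 2x⁴ + 4x³. Remainder: −5x⁵ − 26x⁴ − 18x³ − 24x² − 16x − 21.
Step 4: lead(−5x⁵ − 26x⁴ − 18x³ − 24x² − 16x − 21) ÷ lead(D) = −5x⁵ ÷ x³ = −5x². Subtract (−5x²)·D = −5x⁵ − 20x⁴ + 10x³ − 20x². Remainder: −6x⁴ − 28x³ − 4x² − 16x − 21.
Step 5: lead(−6x⁴ − 28x³ − 4x² − 16x − 21) ÷ lead(D) = −6x⁴ ÷ x³ = −6x. Subtract (−6x)·D = −6x⁴ − 24x³ + 12x² − 24x. Remainder: −4x³ − 16x² + 8x − 21.
Step 6: lead(−4x³ − 16x² + 8x − 21) ÷ lead(D) = −4x³ ÷ x³ = −4. Subtract (−4)·D = −4x³ − 16x² + 8x − 16. Remainder: −5.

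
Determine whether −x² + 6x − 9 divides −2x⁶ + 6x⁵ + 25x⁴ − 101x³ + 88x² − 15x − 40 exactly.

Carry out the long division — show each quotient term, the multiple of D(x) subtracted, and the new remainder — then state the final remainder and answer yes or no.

Step 1: lead(−2x⁶ + 6x⁵ + 25x⁴ − 101x³ + 88x² − 15x − 40) ÷ lead(D) = −2x⁶ ÷ −x² = 2x⁴. Subtract (2x⁴)·D = −2x⁶ + 12x⁵ − 18x⁴. Remainder: −6x⁵ + 43x⁴ − 101x³ + 88x² − 15x − 40.
Step 2: lead(−6x⁵ + 43x⁴ − 101x³ + 88x² − 15x − 40) ÷ lead(D) = −6x⁵ ÷ −x² = 6x³. Subtract (6x³)·D = −6x⁵ + 36x⁴ − 54x³. Remainder: 7x⁴ − 47x³ + 88x² − 15x − 40.
Step 3: lead(7x⁴ − 47x³ + 88x² − 15x − 40) ÷ lead(D) = 7x⁴ ÷ −x² = −7x². Subtract (−7x²)·D = 7x⁴ − 42x³ + 63x². Remainder: −5x³ + 25x² − 15x − 40.
Step 4: lead(−5x³ + 25x² − 15x − 40) ÷ lead(D) = −5x³ ÷ −x² = 5x. Subtract (5x)·D = −5x³ + 30x² − 45x. Remainder: −5x² + 30x − 40.
Step 5: lead(−5x² + 30x − 40) ÷ lead(D) = −5x² ÷ −x² = 5. Subtract (5)·D = −5x² + 30x − 45. Remainder: 5.

R(x) = 5, so D(x) is not a factor of P(x). no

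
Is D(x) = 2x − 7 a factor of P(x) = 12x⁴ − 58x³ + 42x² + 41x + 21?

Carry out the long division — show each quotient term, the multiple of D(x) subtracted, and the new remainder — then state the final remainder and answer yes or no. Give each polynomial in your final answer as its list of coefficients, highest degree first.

Step 1: lead(12x⁴ − 58x³ + 42x² + 41x + 21) ÷ lead(D) = 12x⁴ ÷ 2x = 6x³. Subtract (6x³)·D = 12x⁴ − 42x³. Remainder: −16x³ + 42x² + 41x + 21.
Step 2: lead(−16x³ + 42x² + 41x + 21) ÷ lead(D) = −16x³ ÷ 2x = −8x². Subtract (−8x²)·D = −16x³ + 56x². Remainder: −14x² + 41x + 21.
Step 3: lead(−14x² + 41x + 21) ÷ lead(D) = −14x² ÷ 2x = −7x. Subtract (−7x)·D = −14x² + 49x. Remainder: −8x + 21.
Step 4: lead(−8x + 21) ÷ lead(D) = −8x ÷ 2x = −4. Subtract (−4)·D = −8x + 28. Remainder: −7.

R = [-7], so D(x) is not a factor of P(x). no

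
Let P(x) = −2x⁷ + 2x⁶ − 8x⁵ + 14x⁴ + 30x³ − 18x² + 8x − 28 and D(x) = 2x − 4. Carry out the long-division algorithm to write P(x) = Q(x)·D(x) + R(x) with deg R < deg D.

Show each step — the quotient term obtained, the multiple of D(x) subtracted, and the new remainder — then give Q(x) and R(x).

Q(x) = −x⁶ − x⁵ − 6x⁴ − 5x³ + 5x² + x + 6; R(x) = −4

Step 1: lead(−2x⁷ + 2x⁶ − 8x⁵ + 14x⁴ + 30x³ − 18x² + 8x − 28) ÷ lead(D) = −2x⁷ ÷ 2x = −x⁶. Subtract (−x⁶)·D = −2x⁷ + 4x⁶. Remainder: −2x⁶ − 8x⁵ + 14x⁴ + 30x³ − 18x² + 8x − 28.
Step 2: lead(−2x⁶ − 8x⁵ + 14x⁴ + 30x³ − 18x² + 8x − 28) ÷ lead(D) = −2x⁶ ÷ 2x = −x⁵. Subtract (−x⁵)·D = −2x⁶ + 4x⁵. Remainder: −12x⁵ + 14x⁴ + 30x³ − 18x² + 8x − 28.
Step 3: lead(−12x⁵ + 14x⁴ + 30x³ − 18x² + 8x − 28) ÷ lead(D) = −12x⁵ ÷ 2x = −6x⁴. Subtract (−6x⁴)·D = −12x⁵ + 24x⁴. Remainder: −10x⁴ + 30x³ − 18x² + 8x − 28.
Step 4: lead(−10x⁴ + 30x³ − 18x² + 8x − 28) ÷ lead(D) = −10x⁴ ÷ 2x = −5x³. Subtract (−5x³)·D = −10x⁴ + 20x³. Remainder: 10x³ − 18x² + 8x − 28.
Step 5: lead(10x³ − 18x² + 8x − 28) ÷ lead(D) = 10x³ ÷ 2x = 5x². Subtract (5x²)·D = 10x³ − 20x². Remainder: 2x² + 8x − 28.
Step 6: lead(2x² + 8x − 28) ÷ lead(D) = 2x² ÷ 2x = x. Subtract (x)·D = 2x² − 4x. Remainder: 12x − 28.
Step 7: lead(12x − 28) ÷ lead(D) = 12x ÷ 2x = 6. Subtract (6)·D = 12x − 24. Remainder: −4.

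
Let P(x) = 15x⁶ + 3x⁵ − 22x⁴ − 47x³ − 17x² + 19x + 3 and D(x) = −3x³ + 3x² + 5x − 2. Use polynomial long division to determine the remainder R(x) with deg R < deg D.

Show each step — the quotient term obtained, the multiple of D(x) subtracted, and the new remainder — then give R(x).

R(x) = −5x + 7

Step 1: lead(15x⁶ + 3x⁵ − 22x⁴ − 47x³ − 17x² + 19x + 3) ÷ lead(D) = 15x⁶ ÷ −3x³ = −5x³. Subtract (−5x³)·D = 15x⁶ − 15x⁵ − 25x⁴ + 10x³. Remainder: 18x⁵ + 3x⁴ − 57x³ − 17x² + 19x + 3.
Step 2: lead(18x⁵ + 3x⁴ − 57x³ − 17x² + 19x + 3) ÷ lead(D) = 18x⁵ ÷ −3x³ = −6x². Subtract (−6x²)·D = 18x⁵ − 18x⁴ − 30x³ + 12x². Remainder: 21x⁴ − 27x³ − 29x² + 19x + 3.
Step 3: lead(21x⁴ − 27x³ − 29x² + 19x + 3) ÷ lead(D) = 21x⁴ ÷ −3x³ = −7x. Subtract (−7x)·D = 21x⁴ − 21x³ − 35x² + 14x. Remainder: −6x³ + 6x² + 5x + 3.
Step 4: lead(−6x³ + 6x² + 5x + 3) ÷ lead(D) = −6x³ ÷ −3x³ = 2. Subtract (2)·D = −6x³ + 6x² + 10x − 4. Remainder: −5x + 7.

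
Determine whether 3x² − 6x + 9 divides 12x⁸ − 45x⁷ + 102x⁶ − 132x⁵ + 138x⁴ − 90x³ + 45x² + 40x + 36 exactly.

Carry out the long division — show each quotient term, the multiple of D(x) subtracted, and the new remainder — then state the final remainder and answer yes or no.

Step 1: lead(12x⁸ − 45x⁷ + 102x⁶ − 132x⁵ + 138x⁴ − 90x³ + 45x² + 40x + 36) ÷ lead(D) = 12x⁸ ÷ 3x² = 4x⁶. Subtract (4x⁶)·D = 12x⁸ − 24x⁷ + 36x⁶. Remainder: −21x⁷ + 66x⁶ − 132x⁵ + 138x⁴ − 90x³ + 45x² + 40x + 36.
Step 2: lead(−21x⁷ + 66x⁶ − 132x⁵ + 138x⁴ − 90x³ + 45x² + 40x + 36) ÷ lead(D) = −21x⁷ ÷ 3x² = −7x⁵. Subtract (−7x⁵)·D = −21x⁷ + 42x⁶ − 63x⁵. Remainder: 24x⁶ − 69x⁵ + 138x⁴ − 90x³ + 45x² + 40x + 36.
Step 3: lead(24x⁶ − 69x⁵ + 138x⁴ − 90x³ + 45x² + 40x + 36) ÷ lead(D) = 24x⁶ ÷ 3x² = 8x⁴. Subtract (8x⁴)·D = 24x⁶ − 48x⁵ + 72x⁴. Remainder: −21x⁵ + 66x⁴ − 90x³ + 45x² + 40x + 36.
Step 4: lead(−21x⁵ + 66x⁴ − 90x³ + 45x² + 40x + 36) ÷ lead(D) = −21x⁵ ÷ 3x² = −7x³. Subtract (−7x³)·D = −21x⁵ + 42x⁴ − 63x³. Remainder: 24x⁴ − 27x³ + 45x² + 40x + 36.
Step 5: lead(24x⁴ − 27x³ + 45x² + 40x + 36) ÷ lead(D) = 24x⁴ ÷ 3x² = 8x². Subtract (8x²)·D = 24x⁴ − 48x³ + 72x². Remainder: 21x³ − 27x² + 40x + 36.
Step 6: lead(21x³ − 27x² + 40x + 36) ÷ lead(D) = 21x³ ÷ 3x² = 7x. Subtract (7x)·D = 21x³ − 42x² + 63x. Remainder: 15x² − 23x + 36.
Step 7: lead(15x² − 23x + 36) ÷ lead(D) = 15x² ÷ 3x² = 5. Subtract (5)·D = 15x² − 30x + 45. Remainder: 7x − 9.

R(x) = 7x − 9, so D(x) is not a factor of P(x). no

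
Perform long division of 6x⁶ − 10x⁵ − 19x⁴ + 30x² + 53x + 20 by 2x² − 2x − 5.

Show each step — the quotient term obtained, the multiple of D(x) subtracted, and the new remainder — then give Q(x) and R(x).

Step 1: lead(6x⁶ − 10x⁵ − 19x⁴ + 30x² + 53x + 20) ÷ lead(D) = 6x⁶ ÷ 2x² = 3x⁴. Subtract (3x⁴)·D = 6x⁶ − 6x⁵ − 15x⁴. Remainder: −4x⁵ − 4x⁴ + 30x² + 53x + 20.
Step 2: lead(−4x⁵ − 4x⁴ + 30x² + 53x + 20) ÷ lead(D) = −4x⁵ ÷ 2x² = −2x³. Subtract (−2x³)·D = −4x⁵ + 4x⁴ + 10x³. Remainder: −8x⁴ − 10x³ + 30x² + 53x + 20.
Step 3: lead(−8x⁴ − 10x³ + 30x² + 53x + 20) ÷ lead(D) = −8x⁴ ÷ 2x² = −4x². Subtract (−4x²)·D = −8x⁴ + 8x³ + 20x². Remainder: −18x³ + 10x² + 53x + 20.
Step 4: lead(−18x³ + 10x² + 53x + 20) ÷ lead(D) = −18x³ ÷ 2x² = −9x. Subtract (−9x)·D = −18x³ + 18x² + 45x. Remainder: −8x² + 8x + 20.
Step 5: lead(−8x² + 8x + 20) ÷ lead(D) = −8x² ÷ 2x² = −4. Subtract (−4)·D = −8x² + 8x + 20. Remainder: 0.

Q(x) = 3x⁴ − 2x³ − 4x² − 9x − 4; R(x) = 0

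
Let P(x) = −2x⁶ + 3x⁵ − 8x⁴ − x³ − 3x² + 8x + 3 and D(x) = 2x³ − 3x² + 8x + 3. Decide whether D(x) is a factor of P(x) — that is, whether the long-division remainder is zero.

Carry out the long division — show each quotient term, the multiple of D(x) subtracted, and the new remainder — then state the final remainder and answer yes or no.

Step 1: lead(−2x⁶ + 3x⁵ − 8x⁴ − x³ − 3x² + 8x + 3) ÷ lead(D) = −2x⁶ ÷ 2x³ = −x³. Subtract (−x³)·D = −2x⁶ + 3x⁵ − 8x⁴ − 3x³. Remainder: 2x³ − 3x² + 8x + 3.
Step 2: lead(2x³ − 3x² + 8x + 3) ÷ lead(D) = 2x³ ÷ 2x³ = 1. Subtract (1)·D = 2x³ − 3x² + 8x + 3. Remainder: 0.

R(x) = 0, so D(x) is a factor of P(x). yes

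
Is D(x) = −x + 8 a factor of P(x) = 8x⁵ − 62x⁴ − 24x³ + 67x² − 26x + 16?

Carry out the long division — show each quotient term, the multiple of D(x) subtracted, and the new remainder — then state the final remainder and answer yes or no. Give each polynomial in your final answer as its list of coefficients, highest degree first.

R = [0], so D(x) is a factor of P(x). yes

Step 1: lead(8x⁵ − 62x⁴ − 24x³ + 67x² − 26x + 16) ÷ lead(D) = 8x⁵ ÷ −x = −8x⁴. Subtract (−8x⁴)·D = 8x⁵ − 64x⁴. Remainder: 2x⁴ − 24x³ + 67x² − 26x + 16.
Step 2: lead(2x⁴ − 24x³ + 67x² − 26x + 16) ÷ lead(D) = 2x⁴ ÷ −x = −2x³. Subtract (−2x³)·D = 2x⁴ − 16x³. Remainder: −8x³ + 67x² − 26x + 16.
Step 3: lead(−8x³ + 67x² − 26x + 16) ÷ lead(D) = −8x³ ÷ −x = 8x². Subtract (8x²)·D = −8x³ + 64x². Remainder: 3x² − 26x + 16.
Step 4: lead(3x² − 26x + 16) ÷ lead(D) = 3x² ÷ −x = −3x. Subtract (−3x)·D = 3x² − 24x. Remainder: −2x + 16.
Step 5: lead(−2x + 16) ÷ lead(D) = −2x ÷ −x = 2. Subtract (2)·D = −2x + 16. Remainder: 0.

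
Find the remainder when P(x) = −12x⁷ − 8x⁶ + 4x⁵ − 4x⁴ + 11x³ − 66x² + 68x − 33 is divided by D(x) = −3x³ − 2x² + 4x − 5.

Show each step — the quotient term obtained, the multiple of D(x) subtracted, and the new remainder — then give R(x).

Step 1: lead(−12x⁷ − 8x⁶ + 4x⁵ − 4x⁴ + 11x³ − 66x² + 68x − 33) ÷ lead(D) = −12x⁷ ÷ −3x³ = 4x⁴. Subtract (4x⁴)·D = −12x⁷ − 8x⁶ + 16x⁵ − 20x⁴. Remainder: −12x⁵ + 16x⁴ + 11x³ − 66x² + 68x − 33.
Step 2: lead(−12x⁵ + 16x⁴ + 11x³ − 66x² + 68x − 33) ÷ lead(D) = −12x⁵ ÷ −3x³ = 4x². Subtract (4x²)·D = −12x⁵ − 8x⁴ + 16x³ − 20x². Remainder: 24x⁴ − 5x³ − 46x² + 68x − 33.
Step 3: lead(24x⁴ − 5x³ − 46x² + 68x − 33) ÷ lead(D) = 24x⁴ ÷ −3x³ = −8x. Subtract (−8x)·D = 24x⁴ + 16x³ − 32x² + 40x. Remainder: −21x³ − 14x² + 28x − 33.
Step 4: lead(−21x³ − 14x² + 28x − 33) ÷ lead(D) = −21x³ ÷ −3x³ = 7. Subtract (7)·D = −21x³ − 14x² + 28x − 35. Remainder: 2.

R(x) = 2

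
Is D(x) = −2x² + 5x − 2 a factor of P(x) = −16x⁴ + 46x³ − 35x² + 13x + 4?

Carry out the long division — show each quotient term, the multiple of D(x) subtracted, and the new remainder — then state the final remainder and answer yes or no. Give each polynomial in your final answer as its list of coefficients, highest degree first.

R = [-3, 8], so D(x) is not a factor of P(x). no

Step 1: lead(−16x⁴ + 46x³ − 35x² + 13x + 4) ÷ lead(D) = −16x⁴ ÷ −2x² = 8x². Subtract (8x²)·D = −16x⁴ + 40x³ − 16x². Remainder: 6x³ − 19x² + 13x + 4.
Step 2: lead(6x³ − 19x² + 13x + 4) ÷ lead(D) = 6x³ ÷ −2x² = −3x. Subtract (−3x)·D = 6x³ − 15x² + 6x. Remainder: −4x² + 7x + 4.
Step 3: lead(−4x² + 7x + 4) ÷ lead(D) = −4x² ÷ −2x² = 2. Subtract (2)·D = −4x² + 10x − 4. Remainder: −3x + 8.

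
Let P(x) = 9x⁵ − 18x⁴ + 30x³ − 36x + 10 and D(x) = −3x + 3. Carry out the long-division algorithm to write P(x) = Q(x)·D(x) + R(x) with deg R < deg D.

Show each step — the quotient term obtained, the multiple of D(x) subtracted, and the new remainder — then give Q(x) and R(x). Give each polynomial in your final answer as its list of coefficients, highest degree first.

Step 1: lead(9x⁵ − 18x⁴ + 30x³ − 36x + 10) ÷ lead(D) = 9x⁵ ÷ −3x = −3x⁴. Subtract (−3x⁴)·D = 9x⁵ − 9x⁴. Remainder: −9x⁴ + 30x³ − 36x + 10.
Step 2: lead(−9x⁴ + 30x³ − 36x + 10) ÷ lead(D) = −9x⁴ ÷ −3x = 3x³. Subtract (3x³)·D = −9x⁴ + 9x³. Remainder: 21x³ − 36x + 10.
Step 3: lead(21x³ − 36x + 10) ÷ lead(D) = 21x³ ÷ −3x = −7x². Subtract (−7x²)·D = 21x³ − 21x². Remainder: 21x² − 36x + 10.
Step 4: lead(21x² − 36x + 10) ÷ lead(D) = 21x² ÷ −3x = −7x. Subtract (−7x)·D = 21x² − 21x. Remainder: −15x + 10.
Step 5: lead(−15x + 10) ÷ lead(D) = −15x ÷ −3x = 5. Subtract (5)·D = −15x + 15. Remainder: −5.

Q = [-3, 3, -7, -7, 5]; R = [-5]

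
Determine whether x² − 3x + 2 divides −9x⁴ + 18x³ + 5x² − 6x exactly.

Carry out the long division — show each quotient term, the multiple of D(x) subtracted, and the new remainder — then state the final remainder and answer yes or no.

Step 1: lead(−9x⁴ + 18x³ + 5x² − 6x) ÷ lead(D) = −9x⁴ ÷ x² = −9x². Subtract (−9x²)·D = −9x⁴ + 27x³ − 18x². Remainder: −9x³ + 23x² − 6x.
Step 2: lead(−9x³ + 23x² − 6x) ÷ lead(D) = −9x³ ÷ x² = −9x. Subtract (−9x)·D = −9x³ + 27x² − 18x. Remainder: −4x² + 12x.
Step 3: lead(−4x² + 12x) ÷ lead(D) = −4x² ÷ x² = −4. Subtract (−4)·D = −4x² + 12x − 8. Remainder: 8.

R(x) = 8, so D(x) is not a factor of P(x). no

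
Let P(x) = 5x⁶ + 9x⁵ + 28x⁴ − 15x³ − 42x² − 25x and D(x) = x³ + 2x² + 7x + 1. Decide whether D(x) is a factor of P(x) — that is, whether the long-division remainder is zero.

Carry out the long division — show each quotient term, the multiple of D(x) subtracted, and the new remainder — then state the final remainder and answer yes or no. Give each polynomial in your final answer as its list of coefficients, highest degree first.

R = [1, 3], so D(x) is not a factor of P(x). no

Step 1: lead(5x⁶ + 9x⁵ + 28x⁴ − 15x³ − 42x² − 25x) ÷ lead(D) = 5x⁶ ÷ x³ = 5x³. Subtract (5x³)·D = 5x⁶ + 10x⁵ + 35x⁴ + 5x³. Remainder: −x⁵ − 7x⁴ − 20x³ − 42x² − 25x.
Step 2: lead(−x⁵ − 7x⁴ − 20x³ − 42x² − 25x) ÷ lead(D) = −x⁵ ÷ x³ = −x². Subtract (−x²)·D = −x⁵ − 2x⁴ − 7x³ − x². Remainder: −5x⁴ − 13x³ − 41x² − 25x.
Step 3: lead(−5x⁴ − 13x³ − 41x² − 25x) ÷ lead(D) = −5x⁴ ÷ x³ = −5x. Subtract (−5x)·D = −5x⁴ − 10x³ − 35x² − 5x. Remainder: −3x³ − 6x² − 20x.
Step 4: lead(−3x³ − 6x² − 20x) ÷ lead(D) = −3x³ ÷ x³ = −3. Subtract (−3)·D = −3x³ − 6x² − 21x − 3. Remainder: x + 3.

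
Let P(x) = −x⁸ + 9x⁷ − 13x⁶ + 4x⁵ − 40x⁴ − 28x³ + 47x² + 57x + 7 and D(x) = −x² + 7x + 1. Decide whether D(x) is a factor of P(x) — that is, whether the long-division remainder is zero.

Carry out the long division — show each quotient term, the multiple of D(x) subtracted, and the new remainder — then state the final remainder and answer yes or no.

Step 1: lead(−x⁸ + 9x⁷ − 13x⁶ + 4x⁵ − 40x⁴ − 28x³ + 47x² + 57x + 7) ÷ lead(D) = −x⁸ ÷ −x² = x⁶. Subtract (x⁶)·D = −x⁸ + 7x⁷ + x⁶. Remainder: 2x⁷ − 14x⁶ + 4x⁵ − 40x⁴ − 28x³ + 47x² + 57x + 7.
Step 2: lead(2x⁷ − 14x⁶ + 4x⁵ − 40x⁴ − 28x³ + 47x² + 57x + 7) ÷ lead(D) = 2x⁷ ÷ −x² = −2x⁵. Subtract (−2x⁵)·D = 2x⁷ − 14x⁶ − 2x⁵. Remainder: 6x⁵ − 40x⁴ − 28x³ + 47x² + 57x + 7.
Step 3: lead(6x⁵ − 40x⁴ − 28x³ + 47x² + 57x + 7) ÷ lead(D) = 6x⁵ ÷ −x² = −6x³. Subtract (−6x³)·D = 6x⁵ − 42x⁴ − 6x³. Remainder: 2x⁴ − 22x³ + 47x² + 57x + 7.
Step 4: lead(2x⁴ − 22x³ + 47x² + 57x + 7) ÷ lead(D) = 2x⁴ ÷ −x² = −2x². Subtract (−2x²)·D = 2x⁴ − 14x³ − 2x². Remainder: −8x³ + 49x² + 57x + 7.
Step 5: lead(−8x³ + 49x² + 57x + 7) ÷ lead(D) = −8x³ ÷ −x² = 8x. Subtract (8x)·D = −8x³ + 56x² + 8x. Remainder: −7x² + 49x + 7.
Step 6: lead(−7x² + 49x + 7) ÷ lead(D) = −7x² ÷ −x² = 7. Subtract (7)·D = −7x² + 49x + 7. Remainder: 0.

R(x) = 0, so D(x) is a factor of P(x). yes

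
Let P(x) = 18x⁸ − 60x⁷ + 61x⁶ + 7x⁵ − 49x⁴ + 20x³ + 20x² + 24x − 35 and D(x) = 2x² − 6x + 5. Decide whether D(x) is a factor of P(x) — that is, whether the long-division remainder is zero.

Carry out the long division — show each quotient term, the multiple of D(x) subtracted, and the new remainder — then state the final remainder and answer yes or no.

Step 1: lead(18x⁸ − 60x⁷ + 61x⁶ + 7x⁵ − 49x⁴ + 20x³ + 20x² + 24x − 35) ÷ lead(D) = 18x⁸ ÷ 2x² = 9x⁶. Subtract (9x⁶)·D = 18x⁸ − 54x⁷ + 45x⁶. Remainder: −6x⁷ + 16x⁶ + 7x⁵ − 49x⁴ + 20x³ + 20x² + 24x − 35.
Step 2: lead(−6x⁷ + 16x⁶ + 7x⁵ − 49x⁴ + 20x³ + 20x² + 24x − 35) ÷ lead(D) = −6x⁷ ÷ 2x² = −3x⁵. Subtract (−3x⁵)·D = −6x⁷ + 18x⁶ − 15x⁵. Remainder: −2x⁶ + 22x⁵ − 49x⁴ + 20x³ + 20x² + 24x − 35.
Step 3: lead(−2x⁶ + 22x⁵ − 49x⁴ + 20x³ + 20x² + 24x − 35) ÷ lead(D) = −2x⁶ ÷ 2x² = −x⁴. Subtract (−x⁴)·D = −2x⁶ + 6x⁵ − 5x⁴. Remainder: 16x⁵ − 44x⁴ + 20x³ + 20x² + 24x − 35.
Step 4: lead(16x⁵ − 44x⁴ + 20x³ + 20x² + 24x − 35) ÷ lead(D) = 16x⁵ ÷ 2x² = 8x³. Subtract (8x³)·D = 16x⁵ − 48x⁴ + 40x³. Remainder: 4x⁴ − 20x³ + 20x² + 24x − 35.
Step 5: lead(4x⁴ − 20x³ + 20x² + 24x − 35) ÷ lead(D) = 4x⁴ ÷ 2x² = 2x². Subtract (2x²)·D = 4x⁴ − 12x³ + 10x². Remainder: −8x³ + 10x² + 24x − 35.
Step 6: lead(−8x³ + 10x² + 24x − 35) ÷ lead(D) = −8x³ ÷ 2x² = −4x. Subtract (−4x)·D = −8x³ + 24x² − 20x. Remainder: −14x² + 44x − 35.
Step 7: lead(−14x² + 44x − 35) ÷ lead(D) = −14x² ÷ 2x² = −7. Subtract (−7)·D = −14x² + 42x − 35. Remainder: 2x.

R(x) = 2x, so D(x) is not a factor of P(x). no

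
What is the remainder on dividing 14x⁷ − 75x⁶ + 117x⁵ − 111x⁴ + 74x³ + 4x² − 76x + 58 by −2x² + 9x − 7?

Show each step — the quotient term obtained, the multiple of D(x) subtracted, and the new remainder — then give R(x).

Step 1: lead(14x⁷ − 75x⁶ + 117x⁵ − 111x⁴ + 74x³ + 4x² − 76x + 58) ÷ lead(D) = 14x⁷ ÷ −2x² = −7x⁵. Subtract (−7x⁵)·D = 14x⁷ − 63x⁶ + 49x⁵. Remainder: −12x⁶ + 68x⁵ − 111x⁴ + 74x³ + 4x² − 76x + 58.
Step 2: lead(−12x⁶ + 68x⁵ − 111x⁴ + 74x³ + 4x² − 76x + 58) ÷ lead(D) = −12x⁶ ÷ −2x² = 6x⁴. Subtract (6x⁴)·D = −12x⁶ + 54x⁵ − 42x⁴. Remainder: 14x⁵ − 69x⁴ + 74x³ + 4x² − 76x + 58.
Step 3: lead(14x⁵ − 69x⁴ + 74x³ + 4x² − 76x + 58) ÷ lead(D) = 14x⁵ ÷ −2x² = −7x³. Subtract (−7x³)·D = 14x⁵ − 63x⁴ + 49x³. Remainder: −6x⁴ + 25x³ + 4x² − 76x + 58.
Step 4: lead(−6x⁴ + 25x³ + 4x² − 76x + 58) ÷ lead(D) = −6x⁴ ÷ −2x² = 3x². Subtract (3x²)·D = −6x⁴ + 27x³ − 21x². Remainder: −2x³ + 25x² − 76x + 58.
Step 5: lead(−2x³ + 25x² − 76x + 58) ÷ lead(D) = −2x³ ÷ −2x² = x. Subtract (x)·D = −2x³ + 9x² − 7x. Remainder: 16x² − 69x + 58.
Step 6: lead(16x² − 69x + 58) ÷ lead(D) = 16x² ÷ −2x² = −8. Subtract (−8)·D = 16x² − 72x + 56. Remainder: 3x + 2.

R(x) = 3x + 2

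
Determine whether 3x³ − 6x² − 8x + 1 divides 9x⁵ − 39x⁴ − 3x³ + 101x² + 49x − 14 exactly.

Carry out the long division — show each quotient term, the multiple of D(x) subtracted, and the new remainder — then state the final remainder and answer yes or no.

R(x) = −7, so D(x) is not a factor of P(x). no

Step 1: lead(9x⁵ − 39x⁴ − 3x³ + 101x² + 49x − 14) ÷ lead(D) = 9x⁵ ÷ 3x³ = 3x². Subtract (3x²)·D = 9x⁵ − 18x⁴ − 24x³ + 3x². Remainder: −21x⁴ + 21x³ + 98x² + 49x − 14.
Step 2: lead(−21x⁴ + 21x³ + 98x² + 49x − 14) ÷ lead(D) = −21x⁴ ÷ 3x³ = −7x. Subtract (−7x)·D = −21x⁴ + 42x³ + 56x² − 7x. Remainder: −21x³ + 42x² + 56x − 14.
Step 3: lead(−21x³ + 42x² + 56x − 14) ÷ lead(D) = −21x³ ÷ 3x³ = −7. Subtract (−7)·D = −21x³ + 42x² + 56x − 7. Remainder: −7.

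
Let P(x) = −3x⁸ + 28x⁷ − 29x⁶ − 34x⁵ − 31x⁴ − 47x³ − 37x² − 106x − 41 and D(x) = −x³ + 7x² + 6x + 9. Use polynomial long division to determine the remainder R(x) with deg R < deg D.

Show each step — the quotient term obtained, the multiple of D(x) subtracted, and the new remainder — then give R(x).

R(x) = −x − 5

Step 1: lead(−3x⁸ + 28x⁷ − 29x⁶ − 34x⁵ − 31x⁴ − 47x³ − 37x² − 106x − 41) ÷ lead(D) = −3x⁸ ÷ −x³ = 3x⁵. Subtract (3x⁵)·D = −3x⁸ + 21x⁷ + 18x⁶ + 27x⁵. Remainder: 7x⁷ − 47x⁶ − 61x⁵ − 31x⁴ − 47x³ − 37x² − 106x − 41.
Step 2: lead(7x⁷ − 47x⁶ − 61x⁵ − 31x⁴ − 47x³ − 37x² − 106x − 41) ÷ lead(D) = 7x⁷ ÷ −x³ = −7x⁴. Subtract (−7x⁴)·D = 7x⁷ − 49x⁶ − 42x⁵ − 63x⁴. Remainder: 2x⁶ − 19x⁵ + 32x⁴ − 47x³ − 37x² − 106x − 41.
Step 3: lead(2x⁶ − 19x⁵ + 32x⁴ − 47x³ − 37x² − 106x − 41) ÷ lead(D) = 2x⁶ ÷ −x³ = −2x³. Subtract (−2x³)·D = 2x⁶ − 14x⁵ − 12x⁴ − 18x³. Remainder: −5x⁵ + 44x⁴ − 29x³ − 37x² − 106x − 41.
Step 4: lead(−5x⁵ + 44x⁴ − 29x³ − 37x² − 106x − 41) ÷ lead(D) = −5x⁵ ÷ −x³ = 5x². Subtract (5x²)·D = −5x⁵ + 35x⁴ + 30x³ + 45x². Remainder: 9x⁴ − 59x³ − 82x² − 106x − 41.
Step 5: lead(9x⁴ − 59x³ − 82x² − 106x − 41) ÷ lead(D) = 9x⁴ ÷ −x³ = −9x. Subtract (−9x)·D = 9x⁴ − 63x³ − 54x² − 81x. Remainder: 4x³ − 28x² − 25x − 41.
Step 6: lead(4x³ − 28x² − 25x − 41) ÷ lead(D) = 4x³ ÷ −x³ = −4. Subtract (−4)·D = 4x³ − 28x² − 24x − 36. Remainder: −x − 5.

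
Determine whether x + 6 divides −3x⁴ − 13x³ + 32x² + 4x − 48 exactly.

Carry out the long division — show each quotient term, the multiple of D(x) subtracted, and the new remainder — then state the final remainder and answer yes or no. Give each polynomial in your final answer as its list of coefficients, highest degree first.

Step 1: lead(−3x⁴ − 13x³ + 32x² + 4x − 48) ÷ lead(D) = −3x⁴ ÷ x = −3x³. Subtract (−3x³)·D = −3x⁴ − 18x³. Remainder: 5x³ + 32x² + 4x − 48.
Step 2: lead(5x³ + 32x² + 4x − 48) ÷ lead(D) = 5x³ ÷ x = 5x². Subtract (5x²)·D = 5x³ + 30x². Remainder: 2x² + 4x − 48.
Step 3: lead(2x² + 4x − 48) ÷ lead(D) = 2x² ÷ x = 2x. Subtract (2x)·D = 2x² + 12x. Remainder: −8x − 48.
Step 4: lead(−8x − 48) ÷ lead(D) = −8x ÷ x = −8. Subtract (−8)·D = −8x − 48. Remainder: 0.

R = [0], so D(x) is a factor of P(x). yes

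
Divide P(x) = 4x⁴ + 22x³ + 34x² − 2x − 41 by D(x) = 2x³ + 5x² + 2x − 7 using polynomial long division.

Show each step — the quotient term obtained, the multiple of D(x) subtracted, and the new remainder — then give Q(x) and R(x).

Step 1: lead(4x⁴ + 22x³ + 34x² − 2x − 41) ÷ lead(D) = 4x⁴ ÷ 2x³ = 2x. Subtract (2x)·D = 4x⁴ + 10x³ + 4x² − 14x. Remainder: 12x³ + 30x² + 12x − 41.
Step 2: lead(12x³ + 30x² + 12x − 41) ÷ lead(D) = 12x³ ÷ 2x³ = 6. Subtract (6)·D = 12x³ + 30x² + 12x − 42. Remainder: 1.

Q(x) = 2x + 6; R(x) = 1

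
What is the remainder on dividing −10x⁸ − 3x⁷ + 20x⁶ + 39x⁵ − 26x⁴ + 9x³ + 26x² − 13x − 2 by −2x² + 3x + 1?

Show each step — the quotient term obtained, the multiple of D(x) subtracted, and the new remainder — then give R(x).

Step 1: lead(−10x⁸ − 3x⁷ + 20x⁶ + 39x⁵ − 26x⁴ + 9x³ + 26x² − 13x − 2) ÷ lead(D) = −10x⁸ ÷ −2x² = 5x⁶. Subtract (5x⁶)·D = −10x⁸ + 15x⁷ + 5x⁶. Remainder: −18x⁷ + 15x⁶ + 39x⁵ − 26x⁴ + 9x³ + 26x² − 13x − 2.
Step 2: lead(−18x⁷ + 15x⁶ + 39x⁵ − 26x⁴ + 9x³ + 26x² − 13x − 2) ÷ lead(D) = −18x⁷ ÷ −2x² = 9x⁵. Subtract (9x⁵)·D = −18x⁷ + 27x⁶ + 9x⁵. Remainder: −12x⁶ + 30x⁵ − 26x⁴ + 9x³ + 26x² − 13x − 2.
Step 3: lead(−12x⁶ + 30x⁵ − 26x⁴ + 9x³ + 26x² − 13x − 2) ÷ lead(D) = −12x⁶ ÷ −2x² = 6x⁴. Subtract (6x⁴)·D = −12x⁶ + 18x⁵ + 6x⁴. Remainder: 12x⁵ − 32x⁴ + 9x³ + 26x² − 13x − 2.
Step 4: lead(12x⁵ − 32x⁴ + 9x³ + 26x² − 13x − 2) ÷ lead(D) = 12x⁵ ÷ −2x² = −6x³. Subtract (−6x³)·D = 12x⁵ − 18x⁴ − 6x³. Remainder: −14x⁴ + 15x³ + 26x² − 13x − 2.
Step 5: lead(−14x⁴ + 15x³ + 26x² − 13x − 2) ÷ lead(D) = −14x⁴ ÷ −2x² = 7x². Subtract (7x²)·D = −14x⁴ + 21x³ + 7x². Remainder: −6x³ + 19x² − 13x − 2.
Step 6: lead(−6x³ + 19x² − 13x − 2) ÷ lead(D) = −6x³ ÷ −2x² = 3x. Subtract (3x)·D = −6x³ + 9x² + 3x. Remainder: 10x² − 16x − 2.
Step 7: lead(10x² − 16x − 2) ÷ lead(D) = 10x² ÷ −2x² = −5. Subtract (−5)·D = 10x² − 15x − 5. Remainder: −x + 3.

R(x) = −x + 3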